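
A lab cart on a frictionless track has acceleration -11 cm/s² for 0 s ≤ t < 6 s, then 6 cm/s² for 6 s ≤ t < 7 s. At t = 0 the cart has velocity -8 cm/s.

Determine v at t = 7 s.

Δv equals the area under the a-t graph; then v = v₀ + Δv.
0–6 s: -11 × 6 = -66 cm/s
6–7 s: 6 × 1 = 6 cm/s
Δv = -60 cm/s, so v(7) = -8 + (-60) = -68 cm/s.

-68 cm/s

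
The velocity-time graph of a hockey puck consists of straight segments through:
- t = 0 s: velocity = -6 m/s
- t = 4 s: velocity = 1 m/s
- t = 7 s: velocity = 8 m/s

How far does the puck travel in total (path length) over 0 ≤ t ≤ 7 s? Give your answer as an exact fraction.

337/14 m

Distance (not displacement) is the total path length: add the absolute areas under v-t.
0–4 s: v = 0 at t = 24/7 s; triangle areas 72/7 + 2/7 = 74/7 m
4–7 s: |½(1 + 8)(3)| = 13.5 m
Total distance = 337/14 m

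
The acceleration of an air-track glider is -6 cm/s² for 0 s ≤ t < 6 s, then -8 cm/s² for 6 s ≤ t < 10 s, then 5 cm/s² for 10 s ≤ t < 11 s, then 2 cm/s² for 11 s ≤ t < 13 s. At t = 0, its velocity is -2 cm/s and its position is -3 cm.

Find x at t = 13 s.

-532.5 cm

On each constant-a segment, Δv = aΔt and Δx = v₀Δt + ½aΔt²; chain segment to segment.
0–6 s: v starts -2 cm/s; Δx = -2·6 + ½·-6·6² = -120 cm; v ends -38 cm/s.
6–10 s: v starts -38 cm/s; Δx = -38·4 + ½·-8·4² = -216 cm; v ends -70 cm/s.
10–11 s: v starts -70 cm/s; Δx = -70·1 + ½·5·1² = -67.5 cm; v ends -65 cm/s.
11–13 s: v starts -65 cm/s; Δx = -65·2 + ½·2·2² = -126 cm; v ends -61 cm/s.
x(13) = -3 + Σ Δx = -532.5 cm.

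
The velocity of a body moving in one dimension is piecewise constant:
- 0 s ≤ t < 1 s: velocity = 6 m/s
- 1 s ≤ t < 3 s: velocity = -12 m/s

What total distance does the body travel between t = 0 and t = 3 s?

30 m

Distance (not displacement) is the total path length: add the absolute areas under v-t.
0–1 s: |6| × 1 = 6 m
1–3 s: |-12| × 2 = 24 m
Total distance = 30 m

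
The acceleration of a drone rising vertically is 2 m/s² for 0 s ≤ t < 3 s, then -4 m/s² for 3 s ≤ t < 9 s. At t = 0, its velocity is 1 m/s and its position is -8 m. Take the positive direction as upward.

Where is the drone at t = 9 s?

On each constant-a segment, Δv = aΔt and Δx = v₀Δt + ½aΔt²; chain segment to segment.
0–3 s: v starts 1 m/s; Δx = 1·3 + ½·2·3² = 12 m; v ends 7 m/s.
3–9 s: v starts 7 m/s; Δx = 7·6 + ½·-4·6² = -30 m; v ends -17 m/s.
x(9) = -8 + Σ Δx = -26 m.

-26 m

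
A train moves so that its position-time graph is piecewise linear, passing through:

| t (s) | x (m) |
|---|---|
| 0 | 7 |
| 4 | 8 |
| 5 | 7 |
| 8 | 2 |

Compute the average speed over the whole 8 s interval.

0.875 m/s

Average speed = (total path length)/(elapsed time); on a piecewise-linear x-t graph the path length is Σ|Δx|.
0–4 s: |Δx| = |8 − 7| = 1 m
4–5 s: |Δx| = |7 − 8| = 1 m
5–8 s: |Δx| = |2 − 7| = 5 m
Total path = 7 m; average speed = 7/8 = 0.875 m/s.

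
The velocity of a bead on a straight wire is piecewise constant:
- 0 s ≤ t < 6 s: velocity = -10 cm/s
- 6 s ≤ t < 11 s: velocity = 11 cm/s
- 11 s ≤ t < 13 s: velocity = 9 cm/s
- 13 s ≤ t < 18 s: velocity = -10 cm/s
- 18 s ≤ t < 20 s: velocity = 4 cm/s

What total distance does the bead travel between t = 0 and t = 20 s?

191 cm

Distance (not displacement) is the total path length: add the absolute areas under v-t.
0–6 s: |-10| × 6 = 60 cm
6–11 s: |11| × 5 = 55 cm
11–13 s: |9| × 2 = 18 cm
13–18 s: |-10| × 5 = 50 cm
18–20 s: |4| × 2 = 8 cm
Total distance = 191 cm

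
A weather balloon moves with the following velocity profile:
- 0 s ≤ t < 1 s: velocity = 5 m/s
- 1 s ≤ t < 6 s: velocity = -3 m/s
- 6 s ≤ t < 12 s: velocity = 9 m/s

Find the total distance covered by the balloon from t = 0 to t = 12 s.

74 m

Distance (not displacement) is the total path length: add the absolute areas under v-t.
0–1 s: |5| × 1 = 5 m
1–6 s: |-3| × 5 = 15 m
6–12 s: |9| × 6 = 54 m
Total distance = 74 m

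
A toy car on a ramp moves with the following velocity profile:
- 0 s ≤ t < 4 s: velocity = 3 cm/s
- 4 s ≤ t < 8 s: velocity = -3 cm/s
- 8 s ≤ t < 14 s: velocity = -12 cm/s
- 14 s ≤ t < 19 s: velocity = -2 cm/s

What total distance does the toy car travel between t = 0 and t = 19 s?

Total distance travelled is ∫|v| dt — sum the magnitudes of each area piece.
0–4 s: |3| × 4 = 12 cm
4–8 s: |-3| × 4 = 12 cm
8–14 s: |-12| × 6 = 72 cm
14–19 s: |-2| × 5 = 10 cm
Total distance = 106 cm

106 cm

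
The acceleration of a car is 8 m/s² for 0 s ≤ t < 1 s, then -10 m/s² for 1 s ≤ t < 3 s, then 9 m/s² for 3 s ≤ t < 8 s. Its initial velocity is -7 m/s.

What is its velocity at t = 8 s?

26 m/s

Δv equals the area under the a-t graph; then v = v₀ + Δv.
0–1 s: 8 × 1 = 8 m/s
1–3 s: -10 × 2 = -20 m/s
3–8 s: 9 × 5 = 45 m/s
Δv = 33 m/s, so v(8) = -7 + (33) = 26 m/s.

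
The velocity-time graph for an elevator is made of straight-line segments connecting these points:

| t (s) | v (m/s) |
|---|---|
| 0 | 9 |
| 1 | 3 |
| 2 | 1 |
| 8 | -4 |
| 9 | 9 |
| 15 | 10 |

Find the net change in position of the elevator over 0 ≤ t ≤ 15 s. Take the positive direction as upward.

58.5 m

Net displacement equals the area under the velocity-time graph (areas below the axis count negative).
0–1 s: ½(9 + 3)(1) = 6 m
1–2 s: ½(3 + 1)(1) = 2 m
2–8 s: ½(1 + -4)(6) = -9 m
8–9 s: ½(-4 + 9)(1) = 2.5 m
9–15 s: ½(9 + 10)(6) = 57 m
Net displacement = 58.5 m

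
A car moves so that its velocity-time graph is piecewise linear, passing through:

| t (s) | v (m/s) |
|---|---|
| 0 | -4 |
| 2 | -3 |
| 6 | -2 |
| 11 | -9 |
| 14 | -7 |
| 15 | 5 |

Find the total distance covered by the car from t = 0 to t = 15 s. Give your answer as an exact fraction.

859/12 m

Total distance travelled is ∫|v| dt — sum the magnitudes of each area piece.
0–2 s: |½(-4 + -3)(2)| = 7 m
2–6 s: |½(-3 + -2)(4)| = 10 m
6–11 s: |½(-2 + -9)(5)| = 27.5 m
11–14 s: |½(-9 + -7)(3)| = 24 m
14–15 s: v = 0 at t = 175/12 s; triangle areas 49/24 + 25/24 = 37/12 m
Total distance = 859/12 m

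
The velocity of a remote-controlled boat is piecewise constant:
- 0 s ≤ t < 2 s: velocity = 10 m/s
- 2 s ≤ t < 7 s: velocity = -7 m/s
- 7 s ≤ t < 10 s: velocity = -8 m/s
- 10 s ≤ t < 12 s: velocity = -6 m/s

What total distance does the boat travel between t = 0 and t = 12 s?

91 m

Total distance travelled is ∫|v| dt — sum the magnitudes of each area piece.
0–2 s: |10| × 2 = 20 m
2–7 s: |-7| × 5 = 35 m
7–10 s: |-8| × 3 = 24 m
10–12 s: |-6| × 2 = 12 m
Total distance = 91 m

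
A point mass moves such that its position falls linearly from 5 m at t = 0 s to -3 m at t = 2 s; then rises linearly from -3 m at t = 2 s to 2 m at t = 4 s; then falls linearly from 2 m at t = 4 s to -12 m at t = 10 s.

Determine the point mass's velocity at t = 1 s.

-4 m/s

Velocity is the slope of the x-t graph on 0–2 s: (-3 − 5)/(2 − 0) = -4 m/s.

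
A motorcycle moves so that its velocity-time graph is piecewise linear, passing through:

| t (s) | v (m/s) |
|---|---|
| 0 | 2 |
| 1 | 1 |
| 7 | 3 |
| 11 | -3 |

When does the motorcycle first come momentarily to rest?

v changes sign on 7–11 s (from 3 to -3); the graph is linear there, so v = 0 at t = 7 + (-3)·(11 − 7)/(-3 − 3) = 9 s.

t = 9 s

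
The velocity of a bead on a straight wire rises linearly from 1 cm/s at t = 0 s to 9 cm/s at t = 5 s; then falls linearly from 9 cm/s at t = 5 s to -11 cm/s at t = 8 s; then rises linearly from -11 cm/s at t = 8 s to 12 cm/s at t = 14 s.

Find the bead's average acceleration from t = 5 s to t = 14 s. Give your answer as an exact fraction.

Average acceleration = Δv/Δt = (12 − 9)/(14 − 5) = 1/3 cm/s².

1/3 cm/s²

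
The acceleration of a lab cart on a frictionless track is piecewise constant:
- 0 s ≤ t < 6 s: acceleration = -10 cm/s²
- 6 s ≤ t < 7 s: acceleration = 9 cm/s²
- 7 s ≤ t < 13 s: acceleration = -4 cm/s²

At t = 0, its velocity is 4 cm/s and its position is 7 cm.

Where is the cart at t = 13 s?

-554.5 cm

On each constant-a segment, Δv = aΔt and Δx = v₀Δt + ½aΔt²; chain segment to segment.
0–6 s: v starts 4 cm/s; Δx = 4·6 + ½·-10·6² = -156 cm; v ends -56 cm/s.
6–7 s: v starts -56 cm/s; Δx = -56·1 + ½·9·1² = -51.5 cm; v ends -47 cm/s.
7–13 s: v starts -47 cm/s; Δx = -47·6 + ½·-4·6² = -354 cm; v ends -71 cm/s.
x(13) = 7 + Σ Δx = -554.5 cm.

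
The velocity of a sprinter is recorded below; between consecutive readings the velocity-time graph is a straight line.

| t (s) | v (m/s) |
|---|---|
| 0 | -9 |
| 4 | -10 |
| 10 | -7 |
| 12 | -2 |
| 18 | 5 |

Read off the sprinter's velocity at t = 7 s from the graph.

-8.5 m/s

On 4–10 s the graph is linear from -10 to -7 m/s: v(7) = -10 + (-7 − -10)·(7 − 4)/(10 − 4) = -8.5 m/s.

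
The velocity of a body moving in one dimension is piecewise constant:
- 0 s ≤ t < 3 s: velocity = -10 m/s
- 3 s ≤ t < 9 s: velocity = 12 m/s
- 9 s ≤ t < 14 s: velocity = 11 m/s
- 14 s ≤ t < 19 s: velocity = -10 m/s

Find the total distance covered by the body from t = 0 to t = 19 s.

207 m

Total distance travelled is ∫|v| dt — sum the magnitudes of each area piece.
0–3 s: |-10| × 3 = 30 m
3–9 s: |12| × 6 = 72 m
9–14 s: |11| × 5 = 55 m
14–19 s: |-10| × 5 = 50 m
Total distance = 207 m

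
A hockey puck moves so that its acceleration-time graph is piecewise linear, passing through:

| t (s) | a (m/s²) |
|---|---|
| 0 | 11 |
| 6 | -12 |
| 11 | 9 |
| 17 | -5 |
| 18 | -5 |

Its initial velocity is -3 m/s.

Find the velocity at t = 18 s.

Δv equals the area under the a-t graph; then v = v₀ + Δv.
0–6 s: ½(11 + -12)(6) = -3 m/s
6–11 s: ½(-12 + 9)(5) = -7.5 m/s
11–17 s: ½(9 + -5)(6) = 12 m/s
17–18 s: -5 × 1 = -5 m/s
Δv = -3.5 m/s, so v(18) = -3 + (-3.5) = -6.5 m/s.

-6.5 m/s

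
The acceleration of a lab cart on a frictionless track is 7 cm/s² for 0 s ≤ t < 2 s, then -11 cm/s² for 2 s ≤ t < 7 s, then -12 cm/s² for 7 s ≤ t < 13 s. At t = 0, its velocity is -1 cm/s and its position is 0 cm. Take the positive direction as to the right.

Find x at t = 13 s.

On each constant-a segment, Δv = aΔt and Δx = v₀Δt + ½aΔt²; chain segment to segment.
0–2 s: v starts -1 cm/s; Δx = -1·2 + ½·7·2² = 12 cm; v ends 13 cm/s.
2–7 s: v starts 13 cm/s; Δx = 13·5 + ½·-11·5² = -72.5 cm; v ends -42 cm/s.
7–13 s: v starts -42 cm/s; Δx = -42·6 + ½·-12·6² = -468 cm; v ends -114 cm/s.
x(13) = 0 + Σ Δx = -528.5 cm.

-528.5 cm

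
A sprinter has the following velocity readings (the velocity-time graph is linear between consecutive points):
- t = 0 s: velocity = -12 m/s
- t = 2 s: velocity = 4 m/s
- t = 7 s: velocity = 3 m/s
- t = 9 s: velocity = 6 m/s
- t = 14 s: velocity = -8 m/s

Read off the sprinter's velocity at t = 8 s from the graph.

On 7–9 s the graph is linear from 3 to 6 m/s: v(8) = 3 + (6 − 3)·(8 − 7)/(9 − 7) = 4.5 m/s.

4.5 m/s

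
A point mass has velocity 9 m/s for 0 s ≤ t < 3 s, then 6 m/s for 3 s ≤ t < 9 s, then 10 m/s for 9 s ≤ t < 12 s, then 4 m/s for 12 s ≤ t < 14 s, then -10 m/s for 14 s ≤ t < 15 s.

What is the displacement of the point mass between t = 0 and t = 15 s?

Net displacement equals the area under the velocity-time graph (areas below the axis count negative).
0–3 s: 9 × 3 = 27 m
3–9 s: 6 × 6 = 36 m
9–12 s: 10 × 3 = 30 m
12–14 s: 4 × 2 = 8 m
14–15 s: -10 × 1 = -10 m
Net displacement = 91 m

91 m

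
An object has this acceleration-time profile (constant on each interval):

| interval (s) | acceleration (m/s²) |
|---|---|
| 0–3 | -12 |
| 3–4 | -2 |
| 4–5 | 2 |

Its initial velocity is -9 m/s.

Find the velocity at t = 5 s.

-45 m/s

Δv equals the area under the a-t graph; then v = v₀ + Δv.
0–3 s: -12 × 3 = -36 m/s
3–4 s: -2 × 1 = -2 m/s
4–5 s: 2 × 1 = 2 m/s
Δv = -36 m/s, so v(5) = -9 + (-36) = -45 m/s.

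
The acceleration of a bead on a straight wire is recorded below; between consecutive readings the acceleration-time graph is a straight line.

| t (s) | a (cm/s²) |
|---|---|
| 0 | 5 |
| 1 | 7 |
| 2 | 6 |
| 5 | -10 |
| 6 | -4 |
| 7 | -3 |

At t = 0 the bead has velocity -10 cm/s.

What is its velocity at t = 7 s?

-14 cm/s

Δv equals the area under the a-t graph; then v = v₀ + Δv.
0–1 s: ½(5 + 7)(1) = 6 cm/s
1–2 s: ½(7 + 6)(1) = 6.5 cm/s
2–5 s: ½(6 + -10)(3) = -6 cm/s
5–6 s: ½(-10 + -4)(1) = -7 cm/s
6–7 s: ½(-4 + -3)(1) = -3.5 cm/s
Δv = -4 cm/s, so v(7) = -10 + (-4) = -14 cm/s.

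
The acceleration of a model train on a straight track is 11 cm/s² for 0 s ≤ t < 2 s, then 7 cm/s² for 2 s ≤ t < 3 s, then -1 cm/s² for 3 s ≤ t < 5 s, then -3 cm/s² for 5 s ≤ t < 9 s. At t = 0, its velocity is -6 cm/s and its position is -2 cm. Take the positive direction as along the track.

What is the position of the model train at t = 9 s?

On each constant-a segment, Δv = aΔt and Δx = v₀Δt + ½aΔt²; chain segment to segment.
0–2 s: v starts -6 cm/s; Δx = -6·2 + ½·11·2² = 10 cm; v ends 16 cm/s.
2–3 s: v starts 16 cm/s; Δx = 16·1 + ½·7·1² = 19.5 cm; v ends 23 cm/s.
3–5 s: v starts 23 cm/s; Δx = 23·2 + ½·-1·2² = 44 cm; v ends 21 cm/s.
5–9 s: v starts 21 cm/s; Δx = 21·4 + ½·-3·4² = 60 cm; v ends 9 cm/s.
x(9) = -2 + Σ Δx = 131.5 cm.

131.5 cm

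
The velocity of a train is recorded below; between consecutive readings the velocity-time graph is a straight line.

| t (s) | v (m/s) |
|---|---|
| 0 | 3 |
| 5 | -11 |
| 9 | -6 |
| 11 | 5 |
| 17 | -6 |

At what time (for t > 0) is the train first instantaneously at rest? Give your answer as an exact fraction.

v changes sign on 0–5 s (from 3 to -11); the graph is linear there, so v = 0 at t = 0 + (-3)·(5 − 0)/(-11 − 3) = 15/14 s.

t = 15/14 s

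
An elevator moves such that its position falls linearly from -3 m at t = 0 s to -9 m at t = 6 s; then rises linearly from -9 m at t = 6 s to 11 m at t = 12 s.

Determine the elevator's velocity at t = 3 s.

Velocity is the slope of the x-t graph on 0–6 s: (-9 − -3)/(6 − 0) = -1 m/s.

-1 m/s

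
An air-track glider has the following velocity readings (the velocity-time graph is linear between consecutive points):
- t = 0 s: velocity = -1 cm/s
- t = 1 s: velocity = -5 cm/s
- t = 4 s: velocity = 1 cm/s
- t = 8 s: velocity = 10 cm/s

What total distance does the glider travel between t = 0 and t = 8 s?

31.5 cm

Total distance travelled is ∫|v| dt — sum the magnitudes of each area piece.
0–1 s: |½(-1 + -5)(1)| = 3 cm
1–4 s: v = 0 at t = 3.5 s; triangle areas 6.25 + 0.25 = 6.5 cm
4–8 s: |½(1 + 10)(4)| = 22 cm
Total distance = 31.5 cm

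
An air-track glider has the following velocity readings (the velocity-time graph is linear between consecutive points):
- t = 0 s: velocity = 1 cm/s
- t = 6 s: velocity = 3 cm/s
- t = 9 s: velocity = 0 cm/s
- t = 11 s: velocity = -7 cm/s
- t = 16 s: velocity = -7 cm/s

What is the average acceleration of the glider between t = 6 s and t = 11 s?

Average acceleration = Δv/Δt = (-7 − 3)/(11 − 6) = -2 cm/s².

-2 cm/s²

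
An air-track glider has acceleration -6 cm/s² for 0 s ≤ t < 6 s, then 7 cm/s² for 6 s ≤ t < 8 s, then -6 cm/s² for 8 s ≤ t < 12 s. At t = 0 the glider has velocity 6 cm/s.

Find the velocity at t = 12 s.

Δv equals the area under the a-t graph; then v = v₀ + Δv.
0–6 s: -6 × 6 = -36 cm/s
6–8 s: 7 × 2 = 14 cm/s
8–12 s: -6 × 4 = -24 cm/s
Δv = -46 cm/s, so v(12) = 6 + (-46) = -40 cm/s.

-40 cm/s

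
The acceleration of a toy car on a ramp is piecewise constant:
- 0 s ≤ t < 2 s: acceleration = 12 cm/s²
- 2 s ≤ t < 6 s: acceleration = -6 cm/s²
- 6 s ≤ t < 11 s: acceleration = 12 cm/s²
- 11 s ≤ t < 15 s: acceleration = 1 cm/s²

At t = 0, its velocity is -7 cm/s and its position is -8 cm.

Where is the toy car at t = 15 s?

357 cm

On each constant-a segment, Δv = aΔt and Δx = v₀Δt + ½aΔt²; chain segment to segment.
0–2 s: v starts -7 cm/s; Δx = -7·2 + ½·12·2² = 10 cm; v ends 17 cm/s.
2–6 s: v starts 17 cm/s; Δx = 17·4 + ½·-6·4² = 20 cm; v ends -7 cm/s.
6–11 s: v starts -7 cm/s; Δx = -7·5 + ½·12·5² = 115 cm; v ends 53 cm/s.
11–15 s: v starts 53 cm/s; Δx = 53·4 + ½·1·4² = 220 cm; v ends 57 cm/s.
x(15) = -8 + Σ Δx = 357 cm.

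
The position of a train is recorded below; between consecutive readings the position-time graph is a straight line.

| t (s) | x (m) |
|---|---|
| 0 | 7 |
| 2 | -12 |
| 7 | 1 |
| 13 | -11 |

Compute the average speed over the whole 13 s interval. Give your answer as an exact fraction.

Average speed = (total path length)/(elapsed time); on a piecewise-linear x-t graph the path length is Σ|Δx|.
0–2 s: |Δx| = |-12 − 7| = 19 m
2–7 s: |Δx| = |1 − -12| = 13 m
7–13 s: |Δx| = |-11 − 1| = 12 m
Total path = 44 m; average speed = 44/13 = 44/13 m/s.

44/13 m/s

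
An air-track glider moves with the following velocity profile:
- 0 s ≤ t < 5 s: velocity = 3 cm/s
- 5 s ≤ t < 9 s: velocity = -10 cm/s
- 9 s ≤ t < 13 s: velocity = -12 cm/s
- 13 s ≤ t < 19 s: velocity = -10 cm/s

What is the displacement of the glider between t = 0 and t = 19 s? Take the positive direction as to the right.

Net displacement equals the area under the velocity-time graph (areas below the axis count negative).
0–5 s: 3 × 5 = 15 cm
5–9 s: -10 × 4 = -40 cm
9–13 s: -12 × 4 = -48 cm
13–19 s: -10 × 6 = -60 cm
Net displacement = -133 cm

-133 cm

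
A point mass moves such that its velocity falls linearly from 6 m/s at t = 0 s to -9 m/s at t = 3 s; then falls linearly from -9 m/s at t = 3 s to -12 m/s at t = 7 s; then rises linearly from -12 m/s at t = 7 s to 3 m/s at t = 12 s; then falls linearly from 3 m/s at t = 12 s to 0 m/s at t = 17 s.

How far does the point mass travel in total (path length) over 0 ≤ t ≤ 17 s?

86.7 m

Distance (not displacement) is the total path length: add the absolute areas under v-t.
0–3 s: v = 0 at t = 1.2 s; triangle areas 3.6 + 8.1 = 11.7 m
3–7 s: |½(-9 + -12)(4)| = 42 m
7–12 s: v = 0 at t = 11 s; triangle areas 24 + 1.5 = 25.5 m
12–17 s: |½(3 + 0)(5)| = 7.5 m
Total distance = 86.7 m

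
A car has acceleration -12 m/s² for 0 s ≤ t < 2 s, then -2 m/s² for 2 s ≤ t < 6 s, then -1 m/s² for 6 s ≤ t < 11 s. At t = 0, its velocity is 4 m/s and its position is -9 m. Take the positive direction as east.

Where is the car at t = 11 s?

On each constant-a segment, Δv = aΔt and Δx = v₀Δt + ½aΔt²; chain segment to segment.
0–2 s: v starts 4 m/s; Δx = 4·2 + ½·-12·2² = -16 m; v ends -20 m/s.
2–6 s: v starts -20 m/s; Δx = -20·4 + ½·-2·4² = -96 m; v ends -28 m/s.
6–11 s: v starts -28 m/s; Δx = -28·5 + ½·-1·5² = -152.5 m; v ends -33 m/s.
x(11) = -9 + Σ Δx = -273.5 m.

-273.5 m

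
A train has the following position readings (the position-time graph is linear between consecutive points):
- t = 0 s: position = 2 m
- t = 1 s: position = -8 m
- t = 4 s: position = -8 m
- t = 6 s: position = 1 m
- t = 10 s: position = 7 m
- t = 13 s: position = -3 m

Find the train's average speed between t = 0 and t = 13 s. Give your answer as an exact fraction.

Average speed = (total path length)/(elapsed time); on a piecewise-linear x-t graph the path length is Σ|Δx|.
0–1 s: |Δx| = |-8 − 2| = 10 m
1–4 s: |Δx| = |-8 − -8| = 0 m
4–6 s: |Δx| = |1 − -8| = 9 m
6–10 s: |Δx| = |7 − 1| = 6 m
10–13 s: |Δx| = |-3 − 7| = 10 m
Total path = 35 m; average speed = 35/13 = 35/13 m/s.

35/13 m/s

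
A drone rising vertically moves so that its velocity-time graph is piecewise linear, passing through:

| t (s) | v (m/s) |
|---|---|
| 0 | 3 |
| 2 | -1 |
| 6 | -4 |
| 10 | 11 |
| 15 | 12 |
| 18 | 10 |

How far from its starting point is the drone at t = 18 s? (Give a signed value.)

96.5 m

Displacement is the signed area under the v-t curve.
0–2 s: ½(3 + -1)(2) = 2 m
2–6 s: ½(-1 + -4)(4) = -10 m
6–10 s: ½(-4 + 11)(4) = 14 m
10–15 s: ½(11 + 12)(5) = 57.5 m
15–18 s: ½(12 + 10)(3) = 33 m
Net displacement = 96.5 m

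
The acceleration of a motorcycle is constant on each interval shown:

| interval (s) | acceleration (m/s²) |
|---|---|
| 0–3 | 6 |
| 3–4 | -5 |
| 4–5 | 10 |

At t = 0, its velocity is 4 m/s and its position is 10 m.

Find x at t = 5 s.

90.5 m

On each constant-a segment, Δv = aΔt and Δx = v₀Δt + ½aΔt²; chain segment to segment.
0–3 s: v starts 4 m/s; Δx = 4·3 + ½·6·3² = 39 m; v ends 22 m/s.
3–4 s: v starts 22 m/s; Δx = 22·1 + ½·-5·1² = 19.5 m; v ends 17 m/s.
4–5 s: v starts 17 m/s; Δx = 17·1 + ½·10·1² = 22 m; v ends 27 m/s.
x(5) = 10 + Σ Δx = 90.5 m.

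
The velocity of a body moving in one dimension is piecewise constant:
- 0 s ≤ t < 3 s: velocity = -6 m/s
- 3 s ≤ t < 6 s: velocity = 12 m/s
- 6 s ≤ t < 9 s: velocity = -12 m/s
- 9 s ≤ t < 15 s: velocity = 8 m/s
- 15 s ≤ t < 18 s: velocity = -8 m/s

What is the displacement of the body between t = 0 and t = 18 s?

Displacement is the signed area under the v-t curve.
0–3 s: -6 × 3 = -18 m
3–6 s: 12 × 3 = 36 m
6–9 s: -12 × 3 = -36 m
9–15 s: 8 × 6 = 48 m
15–18 s: -8 × 3 = -24 m
Net displacement = 6 m

6 m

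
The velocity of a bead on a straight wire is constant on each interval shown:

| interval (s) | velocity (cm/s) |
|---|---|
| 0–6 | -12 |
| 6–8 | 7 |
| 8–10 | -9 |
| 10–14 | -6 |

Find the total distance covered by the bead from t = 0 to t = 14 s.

Distance (not displacement) is the total path length: add the absolute areas under v-t.
0–6 s: |-12| × 6 = 72 cm
6–8 s: |7| × 2 = 14 cm
8–10 s: |-9| × 2 = 18 cm
10–14 s: |-6| × 4 = 24 cm
Total distance = 128 cm

128 cm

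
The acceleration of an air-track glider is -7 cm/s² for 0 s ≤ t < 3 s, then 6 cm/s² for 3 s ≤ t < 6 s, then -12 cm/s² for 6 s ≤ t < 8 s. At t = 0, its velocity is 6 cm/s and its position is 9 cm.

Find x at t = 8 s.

-40.5 cm

On each constant-a segment, Δv = aΔt and Δx = v₀Δt + ½aΔt²; chain segment to segment.
0–3 s: v starts 6 cm/s; Δx = 6·3 + ½·-7·3² = -13.5 cm; v ends -15 cm/s.
3–6 s: v starts -15 cm/s; Δx = -15·3 + ½·6·3² = -18 cm; v ends 3 cm/s.
6–8 s: v starts 3 cm/s; Δx = 3·2 + ½·-12·2² = -18 cm; v ends -21 cm/s.
x(8) = 9 + Σ Δx = -40.5 cm.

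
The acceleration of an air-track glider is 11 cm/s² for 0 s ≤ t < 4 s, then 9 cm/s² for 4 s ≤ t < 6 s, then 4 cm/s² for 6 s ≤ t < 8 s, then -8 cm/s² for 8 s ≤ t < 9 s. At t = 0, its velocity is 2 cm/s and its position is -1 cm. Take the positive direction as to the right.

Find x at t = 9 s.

409 cm

On each constant-a segment, Δv = aΔt and Δx = v₀Δt + ½aΔt²; chain segment to segment.
0–4 s: v starts 2 cm/s; Δx = 2·4 + ½·11·4² = 96 cm; v ends 46 cm/s.
4–6 s: v starts 46 cm/s; Δx = 46·2 + ½·9·2² = 110 cm; v ends 64 cm/s.
6–8 s: v starts 64 cm/s; Δx = 64·2 + ½·4·2² = 136 cm; v ends 72 cm/s.
8–9 s: v starts 72 cm/s; Δx = 72·1 + ½·-8·1² = 68 cm; v ends 64 cm/s.
x(9) = -1 + Σ Δx = 409 cm.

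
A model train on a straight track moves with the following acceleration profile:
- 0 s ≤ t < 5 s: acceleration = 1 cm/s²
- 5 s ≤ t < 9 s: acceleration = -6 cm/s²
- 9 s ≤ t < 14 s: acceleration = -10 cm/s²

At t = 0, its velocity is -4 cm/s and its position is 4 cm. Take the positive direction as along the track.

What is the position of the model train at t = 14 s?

-287.5 cm

On each constant-a segment, Δv = aΔt and Δx = v₀Δt + ½aΔt²; chain segment to segment.
0–5 s: v starts -4 cm/s; Δx = -4·5 + ½·1·5² = -7.5 cm; v ends 1 cm/s.
5–9 s: v starts 1 cm/s; Δx = 1·4 + ½·-6·4² = -44 cm; v ends -23 cm/s.
9–14 s: v starts -23 cm/s; Δx = -23·5 + ½·-10·5² = -240 cm; v ends -73 cm/s.
x(14) = 4 + Σ Δx = -287.5 cm.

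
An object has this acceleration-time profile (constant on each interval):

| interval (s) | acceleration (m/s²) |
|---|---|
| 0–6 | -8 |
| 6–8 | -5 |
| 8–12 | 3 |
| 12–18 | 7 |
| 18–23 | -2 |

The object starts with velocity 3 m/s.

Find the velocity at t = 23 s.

-11 m/s

Δv equals the area under the a-t graph; then v = v₀ + Δv.
0–6 s: -8 × 6 = -48 m/s
6–8 s: -5 × 2 = -10 m/s
8–12 s: 3 × 4 = 12 m/s
12–18 s: 7 × 6 = 42 m/s
18–23 s: -2 × 5 = -10 m/s
Δv = -14 m/s, so v(23) = 3 + (-14) = -11 m/s.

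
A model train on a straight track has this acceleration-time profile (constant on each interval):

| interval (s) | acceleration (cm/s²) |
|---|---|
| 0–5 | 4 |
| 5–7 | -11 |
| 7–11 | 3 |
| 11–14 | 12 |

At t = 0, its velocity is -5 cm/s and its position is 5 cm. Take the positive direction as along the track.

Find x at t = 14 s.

On each constant-a segment, Δv = aΔt and Δx = v₀Δt + ½aΔt²; chain segment to segment.
0–5 s: v starts -5 cm/s; Δx = -5·5 + ½·4·5² = 25 cm; v ends 15 cm/s.
5–7 s: v starts 15 cm/s; Δx = 15·2 + ½·-11·2² = 8 cm; v ends -7 cm/s.
7–11 s: v starts -7 cm/s; Δx = -7·4 + ½·3·4² = -4 cm; v ends 5 cm/s.
11–14 s: v starts 5 cm/s; Δx = 5·3 + ½·12·3² = 69 cm; v ends 41 cm/s.
x(14) = 5 + Σ Δx = 103 cm.

103 cm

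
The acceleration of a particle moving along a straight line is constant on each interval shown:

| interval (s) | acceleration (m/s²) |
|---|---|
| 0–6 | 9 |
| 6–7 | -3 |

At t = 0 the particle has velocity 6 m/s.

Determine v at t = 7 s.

Δv equals the area under the a-t graph; then v = v₀ + Δv.
0–6 s: 9 × 6 = 54 m/s
6–7 s: -3 × 1 = -3 m/s
Δv = 51 m/s, so v(7) = 6 + (51) = 57 m/s.

57 m/s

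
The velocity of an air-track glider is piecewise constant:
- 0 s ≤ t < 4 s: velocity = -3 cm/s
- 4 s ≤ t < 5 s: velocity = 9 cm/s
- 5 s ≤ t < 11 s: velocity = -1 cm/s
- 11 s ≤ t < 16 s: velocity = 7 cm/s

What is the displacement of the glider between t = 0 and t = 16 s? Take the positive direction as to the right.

Net displacement equals the area under the velocity-time graph (areas below the axis count negative).
0–4 s: -3 × 4 = -12 cm
4–5 s: 9 × 1 = 9 cm
5–11 s: -1 × 6 = -6 cm
11–16 s: 7 × 5 = 35 cm
Net displacement = 26 cm

26 cm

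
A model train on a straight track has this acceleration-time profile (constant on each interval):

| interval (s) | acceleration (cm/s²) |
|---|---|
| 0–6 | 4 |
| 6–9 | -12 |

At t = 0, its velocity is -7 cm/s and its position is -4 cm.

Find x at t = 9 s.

23 cm

On each constant-a segment, Δv = aΔt and Δx = v₀Δt + ½aΔt²; chain segment to segment.
0–6 s: v starts -7 cm/s; Δx = -7·6 + ½·4·6² = 30 cm; v ends 17 cm/s.
6–9 s: v starts 17 cm/s; Δx = 17·3 + ½·-12·3² = -3 cm; v ends -19 cm/s.
x(9) = -4 + Σ Δx = 23 cm.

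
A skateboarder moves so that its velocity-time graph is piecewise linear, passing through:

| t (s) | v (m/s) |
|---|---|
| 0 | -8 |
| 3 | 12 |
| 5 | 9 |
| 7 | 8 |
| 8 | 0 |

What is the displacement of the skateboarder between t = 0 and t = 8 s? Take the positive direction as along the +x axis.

Net displacement equals the area under the velocity-time graph (areas below the axis count negative).
0–3 s: ½(-8 + 12)(3) = 6 m
3–5 s: ½(12 + 9)(2) = 21 m
5–7 s: ½(9 + 8)(2) = 17 m
7–8 s: ½(8 + 0)(1) = 4 m
Net displacement = 48 m

48 m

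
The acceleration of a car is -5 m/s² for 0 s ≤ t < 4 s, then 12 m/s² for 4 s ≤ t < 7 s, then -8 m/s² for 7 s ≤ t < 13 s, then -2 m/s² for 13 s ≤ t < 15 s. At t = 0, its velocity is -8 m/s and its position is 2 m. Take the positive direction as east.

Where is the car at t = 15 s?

-280 m

On each constant-a segment, Δv = aΔt and Δx = v₀Δt + ½aΔt²; chain segment to segment.
0–4 s: v starts -8 m/s; Δx = -8·4 + ½·-5·4² = -72 m; v ends -28 m/s.
4–7 s: v starts -28 m/s; Δx = -28·3 + ½·12·3² = -30 m; v ends 8 m/s.
7–13 s: v starts 8 m/s; Δx = 8·6 + ½·-8·6² = -96 m; v ends -40 m/s.
13–15 s: v starts -40 m/s; Δx = -40·2 + ½·-2·2² = -84 m; v ends -44 m/s.
x(15) = 2 + Σ Δx = -280 m.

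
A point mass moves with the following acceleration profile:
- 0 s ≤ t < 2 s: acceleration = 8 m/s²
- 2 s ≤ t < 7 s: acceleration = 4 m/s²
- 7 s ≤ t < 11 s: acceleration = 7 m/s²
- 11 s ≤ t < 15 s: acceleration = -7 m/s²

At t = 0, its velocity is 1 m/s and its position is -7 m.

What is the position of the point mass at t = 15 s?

On each constant-a segment, Δv = aΔt and Δx = v₀Δt + ½aΔt²; chain segment to segment.
0–2 s: v starts 1 m/s; Δx = 1·2 + ½·8·2² = 18 m; v ends 17 m/s.
2–7 s: v starts 17 m/s; Δx = 17·5 + ½·4·5² = 135 m; v ends 37 m/s.
7–11 s: v starts 37 m/s; Δx = 37·4 + ½·7·4² = 204 m; v ends 65 m/s.
11–15 s: v starts 65 m/s; Δx = 65·4 + ½·-7·4² = 204 m; v ends 37 m/s.
x(15) = -7 + Σ Δx = 554 m.

554 m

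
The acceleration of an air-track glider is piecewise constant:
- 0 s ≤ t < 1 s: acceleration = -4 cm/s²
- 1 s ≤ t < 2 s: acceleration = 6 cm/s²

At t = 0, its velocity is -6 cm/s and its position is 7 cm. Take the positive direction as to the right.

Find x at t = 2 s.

-8 cm

On each constant-a segment, Δv = aΔt and Δx = v₀Δt + ½aΔt²; chain segment to segment.
0–1 s: v starts -6 cm/s; Δx = -6·1 + ½·-4·1² = -8 cm; v ends -10 cm/s.
1–2 s: v starts -10 cm/s; Δx = -10·1 + ½·6·1² = -7 cm; v ends -4 cm/s.
x(2) = 7 + Σ Δx = -8 cm.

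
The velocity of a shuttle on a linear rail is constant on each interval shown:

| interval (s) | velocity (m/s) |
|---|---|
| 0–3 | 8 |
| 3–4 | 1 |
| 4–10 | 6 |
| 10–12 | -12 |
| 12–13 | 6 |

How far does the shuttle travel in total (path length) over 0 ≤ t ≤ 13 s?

91 m

Total distance travelled is ∫|v| dt — sum the magnitudes of each area piece.
0–3 s: |8| × 3 = 24 m
3–4 s: |1| × 1 = 1 m
4–10 s: |6| × 6 = 36 m
10–12 s: |-12| × 2 = 24 m
12–13 s: |6| × 1 = 6 m
Total distance = 91 m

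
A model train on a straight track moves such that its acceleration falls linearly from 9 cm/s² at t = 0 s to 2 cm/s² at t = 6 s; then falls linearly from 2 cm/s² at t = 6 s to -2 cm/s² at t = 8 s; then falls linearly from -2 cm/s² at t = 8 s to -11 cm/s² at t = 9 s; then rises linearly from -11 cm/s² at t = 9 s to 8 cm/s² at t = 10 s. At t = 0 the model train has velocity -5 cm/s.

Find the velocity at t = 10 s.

Δv equals the area under the a-t graph; then v = v₀ + Δv.
0–6 s: ½(9 + 2)(6) = 33 cm/s
6–8 s: ½(2 + -2)(2) = 0 cm/s
8–9 s: ½(-2 + -11)(1) = -6.5 cm/s
9–10 s: ½(-11 + 8)(1) = -1.5 cm/s
Δv = 25 cm/s, so v(10) = -5 + (25) = 20 cm/s.

20 cm/s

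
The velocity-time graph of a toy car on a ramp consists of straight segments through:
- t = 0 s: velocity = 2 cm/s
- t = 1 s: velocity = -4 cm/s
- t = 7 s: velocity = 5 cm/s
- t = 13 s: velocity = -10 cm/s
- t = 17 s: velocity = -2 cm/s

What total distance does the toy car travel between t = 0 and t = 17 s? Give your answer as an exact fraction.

193/3 cm

Total distance travelled is ∫|v| dt — sum the magnitudes of each area piece.
0–1 s: v = 0 at t = 1/3 s; triangle areas 1/3 + 4/3 = 5/3 cm
1–7 s: v = 0 at t = 11/3 s; triangle areas 16/3 + 25/3 = 41/3 cm
7–13 s: v = 0 at t = 9 s; triangle areas 5 + 20 = 25 cm
13–17 s: |½(-10 + -2)(4)| = 24 cm
Total distance = 193/3 cm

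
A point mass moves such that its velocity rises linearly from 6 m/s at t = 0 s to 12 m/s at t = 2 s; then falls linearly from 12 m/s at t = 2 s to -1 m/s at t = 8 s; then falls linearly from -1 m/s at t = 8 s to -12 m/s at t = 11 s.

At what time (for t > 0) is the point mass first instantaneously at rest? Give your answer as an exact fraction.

t = 98/13 s

v changes sign on 2–8 s (from 12 to -1); the graph is linear there, so v = 0 at t = 2 + (-12)·(8 − 2)/(-1 − 12) = 98/13 s.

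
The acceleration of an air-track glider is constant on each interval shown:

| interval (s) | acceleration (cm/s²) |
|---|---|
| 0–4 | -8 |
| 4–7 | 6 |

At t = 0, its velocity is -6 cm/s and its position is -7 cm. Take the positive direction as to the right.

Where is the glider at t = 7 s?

On each constant-a segment, Δv = aΔt and Δx = v₀Δt + ½aΔt²; chain segment to segment.
0–4 s: v starts -6 cm/s; Δx = -6·4 + ½·-8·4² = -88 cm; v ends -38 cm/s.
4–7 s: v starts -38 cm/s; Δx = -38·3 + ½·6·3² = -87 cm; v ends -20 cm/s.
x(7) = -7 + Σ Δx = -182 cm.

-182 cm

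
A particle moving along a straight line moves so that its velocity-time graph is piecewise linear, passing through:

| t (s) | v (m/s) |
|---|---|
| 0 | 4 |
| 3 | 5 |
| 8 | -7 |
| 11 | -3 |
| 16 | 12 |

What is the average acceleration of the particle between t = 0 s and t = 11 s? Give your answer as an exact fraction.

Average acceleration = Δv/Δt = (-3 − 4)/(11 − 0) = -7/11 m/s².

-7/11 m/s²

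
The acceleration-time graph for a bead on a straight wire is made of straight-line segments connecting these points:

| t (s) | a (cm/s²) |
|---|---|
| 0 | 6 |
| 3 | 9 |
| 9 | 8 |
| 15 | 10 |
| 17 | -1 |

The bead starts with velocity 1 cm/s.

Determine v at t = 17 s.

137.5 cm/s

Δv equals the area under the a-t graph; then v = v₀ + Δv.
0–3 s: ½(6 + 9)(3) = 22.5 cm/s
3–9 s: ½(9 + 8)(6) = 51 cm/s
9–15 s: ½(8 + 10)(6) = 54 cm/s
15–17 s: ½(10 + -1)(2) = 9 cm/s
Δv = 136.5 cm/s, so v(17) = 1 + (136.5) = 137.5 cm/s.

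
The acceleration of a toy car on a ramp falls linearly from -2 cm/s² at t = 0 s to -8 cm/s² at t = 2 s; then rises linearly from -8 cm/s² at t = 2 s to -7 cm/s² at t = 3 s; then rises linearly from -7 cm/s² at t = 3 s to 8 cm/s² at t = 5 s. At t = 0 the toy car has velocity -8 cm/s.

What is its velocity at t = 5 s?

-24.5 cm/s

Δv equals the area under the a-t graph; then v = v₀ + Δv.
0–2 s: ½(-2 + -8)(2) = -10 cm/s
2–3 s: ½(-8 + -7)(1) = -7.5 cm/s
3–5 s: ½(-7 + 8)(2) = 1 cm/s
Δv = -16.5 cm/s, so v(5) = -8 + (-16.5) = -24.5 cm/s.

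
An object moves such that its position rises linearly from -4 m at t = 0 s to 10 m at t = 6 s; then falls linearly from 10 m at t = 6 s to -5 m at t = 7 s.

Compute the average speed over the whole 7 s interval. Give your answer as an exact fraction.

Average speed = (total path length)/(elapsed time); on a piecewise-linear x-t graph the path length is Σ|Δx|.
0–6 s: |Δx| = |10 − -4| = 14 m
6–7 s: |Δx| = |-5 − 10| = 15 m
Total path = 29 m; average speed = 29/7 = 29/7 m/s.

29/7 m/s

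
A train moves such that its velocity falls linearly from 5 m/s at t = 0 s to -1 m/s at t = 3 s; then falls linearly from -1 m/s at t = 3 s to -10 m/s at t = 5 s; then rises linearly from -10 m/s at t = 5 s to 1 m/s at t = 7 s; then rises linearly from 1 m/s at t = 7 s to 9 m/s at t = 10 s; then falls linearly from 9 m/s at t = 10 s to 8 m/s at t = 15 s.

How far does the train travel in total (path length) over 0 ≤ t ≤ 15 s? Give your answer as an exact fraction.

Distance (not displacement) is the total path length: add the absolute areas under v-t.
0–3 s: v = 0 at t = 2.5 s; triangle areas 6.25 + 0.25 = 6.5 m
3–5 s: |½(-1 + -10)(2)| = 11 m
5–7 s: v = 0 at t = 75/11 s; triangle areas 100/11 + 1/11 = 101/11 m
7–10 s: |½(1 + 9)(3)| = 15 m
10–15 s: |½(9 + 8)(5)| = 42.5 m
Total distance = 926/11 m

926/11 m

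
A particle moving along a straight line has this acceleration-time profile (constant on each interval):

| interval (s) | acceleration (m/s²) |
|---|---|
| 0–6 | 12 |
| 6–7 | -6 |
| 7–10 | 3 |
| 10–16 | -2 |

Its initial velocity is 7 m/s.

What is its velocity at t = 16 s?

Δv equals the area under the a-t graph; then v = v₀ + Δv.
0–6 s: 12 × 6 = 72 m/s
6–7 s: -6 × 1 = -6 m/s
7–10 s: 3 × 3 = 9 m/s
10–16 s: -2 × 6 = -12 m/s
Δv = 63 m/s, so v(16) = 7 + (63) = 70 m/s.

70 m/s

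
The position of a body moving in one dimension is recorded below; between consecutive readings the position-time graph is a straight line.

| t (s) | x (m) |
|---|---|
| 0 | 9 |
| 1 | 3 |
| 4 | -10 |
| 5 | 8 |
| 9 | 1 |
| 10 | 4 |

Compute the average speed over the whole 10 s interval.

Average speed = (total path length)/(elapsed time); on a piecewise-linear x-t graph the path length is Σ|Δx|.
0–1 s: |Δx| = |3 − 9| = 6 m
1–4 s: |Δx| = |-10 − 3| = 13 m
4–5 s: |Δx| = |8 − -10| = 18 m
5–9 s: |Δx| = |1 − 8| = 7 m
9–10 s: |Δx| = |4 − 1| = 3 m
Total path = 47 m; average speed = 47/10 = 4.7 m/s.

4.7 m/s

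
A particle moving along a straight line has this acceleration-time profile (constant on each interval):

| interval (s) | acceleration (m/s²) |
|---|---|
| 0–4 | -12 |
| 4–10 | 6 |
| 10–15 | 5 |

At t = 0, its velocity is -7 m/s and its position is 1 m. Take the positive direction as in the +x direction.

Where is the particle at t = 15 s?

On each constant-a segment, Δv = aΔt and Δx = v₀Δt + ½aΔt²; chain segment to segment.
0–4 s: v starts -7 m/s; Δx = -7·4 + ½·-12·4² = -124 m; v ends -55 m/s.
4–10 s: v starts -55 m/s; Δx = -55·6 + ½·6·6² = -222 m; v ends -19 m/s.
10–15 s: v starts -19 m/s; Δx = -19·5 + ½·5·5² = -32.5 m; v ends 6 m/s.
x(15) = 1 + Σ Δx = -377.5 m.

-377.5 m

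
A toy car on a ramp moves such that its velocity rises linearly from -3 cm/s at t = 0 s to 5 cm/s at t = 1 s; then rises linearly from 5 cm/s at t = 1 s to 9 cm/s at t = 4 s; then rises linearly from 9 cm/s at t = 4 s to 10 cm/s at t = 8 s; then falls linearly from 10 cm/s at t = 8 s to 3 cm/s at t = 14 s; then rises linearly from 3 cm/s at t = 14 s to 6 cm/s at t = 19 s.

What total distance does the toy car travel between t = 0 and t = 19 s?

Distance (not displacement) is the total path length: add the absolute areas under v-t.
0–1 s: v = 0 at t = 0.375 s; triangle areas 0.5625 + 1.5625 = 2.125 cm
1–4 s: |½(5 + 9)(3)| = 21 cm
4–8 s: |½(9 + 10)(4)| = 38 cm
8–14 s: |½(10 + 3)(6)| = 39 cm
14–19 s: |½(3 + 6)(5)| = 22.5 cm
Total distance = 122.625 cm

122.625 cm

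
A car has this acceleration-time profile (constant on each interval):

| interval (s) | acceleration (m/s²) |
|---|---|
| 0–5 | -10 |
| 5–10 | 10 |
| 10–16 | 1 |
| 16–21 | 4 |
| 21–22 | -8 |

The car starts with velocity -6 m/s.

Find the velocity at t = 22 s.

Δv equals the area under the a-t graph; then v = v₀ + Δv.
0–5 s: -10 × 5 = -50 m/s
5–10 s: 10 × 5 = 50 m/s
10–16 s: 1 × 6 = 6 m/s
16–21 s: 4 × 5 = 20 m/s
21–22 s: -8 × 1 = -8 m/s
Δv = 18 m/s, so v(22) = -6 + (18) = 12 m/s.

12 m/s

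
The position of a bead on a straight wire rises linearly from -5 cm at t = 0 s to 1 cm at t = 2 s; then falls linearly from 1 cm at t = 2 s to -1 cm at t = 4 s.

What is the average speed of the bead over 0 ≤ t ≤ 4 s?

2 cm/s

Average speed = (total path length)/(elapsed time); on a piecewise-linear x-t graph the path length is Σ|Δx|.
0–2 s: |Δx| = |1 − -5| = 6 cm
2–4 s: |Δx| = |-1 − 1| = 2 cm
Total path = 8 cm; average speed = 8/4 = 2 cm/s.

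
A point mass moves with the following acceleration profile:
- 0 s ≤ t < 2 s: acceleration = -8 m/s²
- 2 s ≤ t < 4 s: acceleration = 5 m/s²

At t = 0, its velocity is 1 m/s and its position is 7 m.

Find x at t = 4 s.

-27 m

On each constant-a segment, Δv = aΔt and Δx = v₀Δt + ½aΔt²; chain segment to segment.
0–2 s: v starts 1 m/s; Δx = 1·2 + ½·-8·2² = -14 m; v ends -15 m/s.
2–4 s: v starts -15 m/s; Δx = -15·2 + ½·5·2² = -20 m; v ends -5 m/s.
x(4) = 7 + Σ Δx = -27 m.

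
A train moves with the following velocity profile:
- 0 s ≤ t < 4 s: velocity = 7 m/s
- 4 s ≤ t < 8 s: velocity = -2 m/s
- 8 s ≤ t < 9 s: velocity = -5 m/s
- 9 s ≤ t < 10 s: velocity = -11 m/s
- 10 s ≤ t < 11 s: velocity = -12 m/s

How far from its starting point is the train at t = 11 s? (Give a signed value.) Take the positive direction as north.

-8 m

Displacement is the signed area under the v-t curve.
0–4 s: 7 × 4 = 28 m
4–8 s: -2 × 4 = -8 m
8–9 s: -5 × 1 = -5 m
9–10 s: -11 × 1 = -11 m
10–11 s: -12 × 1 = -12 m
Net displacement = -8 m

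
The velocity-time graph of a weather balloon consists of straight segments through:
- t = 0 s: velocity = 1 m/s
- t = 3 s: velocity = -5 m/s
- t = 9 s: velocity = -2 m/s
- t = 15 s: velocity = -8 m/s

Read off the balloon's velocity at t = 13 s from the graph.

On 9–15 s the graph is linear from -2 to -8 m/s: v(13) = -2 + (-8 − -2)·(13 − 9)/(15 − 9) = -6 m/s.

-6 m/s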